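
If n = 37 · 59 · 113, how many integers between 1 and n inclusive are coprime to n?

233856

φ(246679) = 246679 · (1 − 1/37) · (1 − 1/59) · (1 − 1/113)
       = 246679 · 233856/246679 = 233856.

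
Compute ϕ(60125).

Factor 60125: 60125 = 5**3 · 13 · 37.
φ(60125) = 60125 · (1 − 1/5) · (1 − 1/13) · (1 − 1/37)
       = 60125 · 1728/2405 = 43200.

43200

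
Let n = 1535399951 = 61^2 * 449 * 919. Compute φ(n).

φ(1535399951) = 1535399951 · (1 − 1/61) · (1 − 1/449) · (1 − 1/919)
       = 1535399951 · 24675840/25170491 = 1505226240.

1505226240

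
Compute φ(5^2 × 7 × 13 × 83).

118080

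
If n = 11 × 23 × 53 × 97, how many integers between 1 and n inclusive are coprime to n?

φ(11) = 11 − 1 = 10.
φ(23) = 23 − 1 = 22.
φ(53) = 53 − 1 = 52.
φ(97) = 97 − 1 = 96.
Since φ is multiplicative, φ(1300673) = 10 · 22 · 52 · 96 = 1098240.

1098240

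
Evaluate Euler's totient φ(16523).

14400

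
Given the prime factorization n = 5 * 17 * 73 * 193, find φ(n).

884736

φ(1197565) = 1197565 · (1 − 1/5) · (1 − 1/17) · (1 − 1/73) · (1 − 1/193)
       = 1197565 · 884736/1197565 = 884736.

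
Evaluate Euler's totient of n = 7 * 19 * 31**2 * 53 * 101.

522288000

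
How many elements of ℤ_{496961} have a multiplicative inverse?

422400

Factor 496961: 496961 = 17 * 23 * 31 * 41.
φ(17) = 17 − 1 = 16.
φ(23) = 23 − 1 = 22.
φ(31) = 31 − 1 = 30.
φ(41) = 41 − 1 = 40.
Multiply: 16 · 22 · 30 · 40 = 422400.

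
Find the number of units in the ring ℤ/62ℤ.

Factor 62: 62 = 2 * 31.
φ(2) = 2 − 1 = 1.
φ(31) = 31 − 1 = 30.
φ(62) = 1 × 30 = 30.

30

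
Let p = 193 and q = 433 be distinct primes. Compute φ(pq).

82944

φ(n) = (p − 1)(q − 1) = (193−1)(433−1) = 192·432 = 82944.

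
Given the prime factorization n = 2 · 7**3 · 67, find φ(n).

19404

φ(2) = 2 − 1 = 1.
φ(7^3) = 7^3 − 7^2 = 343 − 49 = 294.
φ(67) = 67 − 1 = 66.
Multiply: 1 · 294 · 66 = 19404.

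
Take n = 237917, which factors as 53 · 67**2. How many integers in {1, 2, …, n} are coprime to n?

229944

φ(53) = 53 − 1 = 52.
φ(67^2) = 67^1·(67−1) = 67·66 = 4422.
φ(237917) = 52 × 4422 = 229944.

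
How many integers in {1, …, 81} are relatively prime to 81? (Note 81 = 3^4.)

φ(81) = 81 · (1 − 1/3)
       = 81 · 2/3 = 54.

54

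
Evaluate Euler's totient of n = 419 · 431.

179740

φ(419) = 419 − 1 = 418.
φ(431) = 431 − 1 = 430.
φ(180589) = 418 × 430 = 179740.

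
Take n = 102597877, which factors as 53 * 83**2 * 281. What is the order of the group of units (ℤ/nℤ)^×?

φ(53) = 53 − 1 = 52.
φ(83^2) = 83^1·(83−1) = 83·82 = 6806.
φ(281) = 281 − 1 = 280.
Multiply: 52 · 6806 · 280 = 99095360.

99095360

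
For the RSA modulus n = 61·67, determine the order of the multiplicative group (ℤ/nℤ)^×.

φ(4087) = 4087 · (1 − 1/61) · (1 − 1/67)
       = 4087 · 3960/4087 = 3960.

3960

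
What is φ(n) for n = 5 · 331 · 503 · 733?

φ(5) = 5 − 1 = 4.
φ(331) = 331 − 1 = 330.
φ(503) = 503 − 1 = 502.
φ(733) = 733 − 1 = 732.
Since φ is multiplicative, φ(610196845) = 4 · 330 · 502 · 732 = 485052480.

485052480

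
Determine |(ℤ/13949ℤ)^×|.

13949 = 13 × 29 × 37.
φ(13949) = 13949 · (1 − 1/13) · (1 − 1/29) · (1 − 1/37)
       = 13949 · 12096/13949 = 12096.

12096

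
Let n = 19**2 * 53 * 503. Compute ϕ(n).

φ(9623899) = 9623899 · (1 − 1/19) · (1 − 1/53) · (1 − 1/503)
       = 9623899 · 469872/506521 = 8927568.

8927568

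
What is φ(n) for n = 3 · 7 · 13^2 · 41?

φ(145509) = 145509 · (1 − 1/3) · (1 − 1/7) · (1 − 1/13) · (1 − 1/41)
       = 145509 · 5760/11193 = 74880.

74880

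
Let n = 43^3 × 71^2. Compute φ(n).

φ(400794787) = 400794787 · (1 − 1/43) · (1 − 1/71)
       = 400794787 · 2940/3053 = 385960260.

385960260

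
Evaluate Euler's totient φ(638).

280

Prime factorization: 638 = 2 · 11 · 29.
φ(638) = 638 · (1 − 1/2) · (1 − 1/11) · (1 − 1/29)
       = 638 · 280/638 = 280.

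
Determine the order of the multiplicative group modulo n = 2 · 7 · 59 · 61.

20880

φ(50386) = 50386 · (1 − 1/2) · (1 − 1/7) · (1 − 1/59) · (1 − 1/61)
       = 50386 · 20880/50386 = 20880.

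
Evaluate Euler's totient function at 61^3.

223260

φ(61^3) = 61^2·(61−1) = 3721·60 = 223260.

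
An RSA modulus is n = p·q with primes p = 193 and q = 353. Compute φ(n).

67584

φ(193) = 193 − 1 = 192.
φ(353) = 353 − 1 = 352.
Since φ is multiplicative, φ(68129) = 192 · 352 = 67584.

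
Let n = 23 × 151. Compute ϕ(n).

φ(23) = 23 − 1 = 22.
φ(151) = 151 − 1 = 150.
Multiply: 22 · 150 = 3300.

3300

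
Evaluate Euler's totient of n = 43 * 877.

φ(43) = 43 − 1 = 42.
φ(877) = 877 − 1 = 876.
φ(37711) = 42 × 876 = 36792.

36792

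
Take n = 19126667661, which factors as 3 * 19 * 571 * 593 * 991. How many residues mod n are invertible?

12026361600

φ(19126667661) = 19126667661 · (1 − 1/3) · (1 − 1/19) · (1 − 1/571) · (1 − 1/593) · (1 − 1/991)
       = 19126667661 · 12026361600/19126667661 = 12026361600.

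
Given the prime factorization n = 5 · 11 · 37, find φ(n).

1440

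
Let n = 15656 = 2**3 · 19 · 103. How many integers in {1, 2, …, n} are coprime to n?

φ(15656) = 15656 · (1 − 1/2) · (1 − 1/19) · (1 − 1/103)
       = 15656 · 1836/3914 = 7344.

7344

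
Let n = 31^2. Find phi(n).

930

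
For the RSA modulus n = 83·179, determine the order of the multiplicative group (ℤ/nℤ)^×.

14596

φ(14857) = 14857 · (1 − 1/83) · (1 − 1/179)
       = 14857 · 14596/14857 = 14596.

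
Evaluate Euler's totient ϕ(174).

56

Prime factorization: 174 = 2 · 3 · 29.
φ(2) = 2 − 1 = 1.
φ(3) = 3 − 1 = 2.
φ(29) = 29 − 1 = 28.
Multiply: 1 · 2 · 28 = 56.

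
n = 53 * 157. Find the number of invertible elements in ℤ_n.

8112

φ(8321) = 8321 · (1 − 1/53) · (1 − 1/157)
       = 8321 · 8112/8321 = 8112.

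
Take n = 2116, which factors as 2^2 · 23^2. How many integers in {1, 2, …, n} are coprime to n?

φ(2116) = 2116 · (1 − 1/2) · (1 − 1/23)
       = 2116 · 22/46 = 1012.

1012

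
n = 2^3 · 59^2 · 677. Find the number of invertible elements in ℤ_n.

φ(2^3) = 2^2·(2−1) = 4·1 = 4.
φ(59^2) = 59^1·(59−1) = 59·58 = 3422.
φ(677) = 677 − 1 = 676.
Since φ is multiplicative, φ(18853096) = 4 · 3422 · 676 = 9253088.

9253088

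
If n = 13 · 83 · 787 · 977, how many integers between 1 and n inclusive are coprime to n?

φ(13) = 13 − 1 = 12.
φ(83) = 83 − 1 = 82.
φ(787) = 787 − 1 = 786.
φ(977) = 977 − 1 = 976.
Multiply: 12 · 82 · 786 · 976 = 754861824.

754861824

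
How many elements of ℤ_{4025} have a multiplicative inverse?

2640

First factor: 4025 = 5^2 · 7 · 23.
φ(5^2) = 5^2 − 5^1 = 25 − 5 = 20.
φ(7) = 7 − 1 = 6.
φ(23) = 23 − 1 = 22.
Since φ is multiplicative, φ(4025) = 20 · 6 · 22 = 2640.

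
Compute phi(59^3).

201898

φ(205379) = 205379 · (1 − 1/59)
       = 205379 · 58/59 = 201898.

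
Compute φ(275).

200

First factor: 275 = 5^2 · 11.
φ(5^2) = 5^2 − 5^1 = 25 − 5 = 20.
φ(11) = 11 − 1 = 10.
φ(275) = 20 × 10 = 200.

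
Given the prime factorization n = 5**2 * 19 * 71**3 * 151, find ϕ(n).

19054980000

φ(25671166475) = 25671166475 · (1 − 1/5) · (1 − 1/19) · (1 − 1/71) · (1 − 1/151)
       = 25671166475 · 756000/1018495 = 19054980000.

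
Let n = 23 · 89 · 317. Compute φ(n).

φ(648899) = 648899 · (1 − 1/23) · (1 − 1/89) · (1 − 1/317)
       = 648899 · 611776/648899 = 611776.

611776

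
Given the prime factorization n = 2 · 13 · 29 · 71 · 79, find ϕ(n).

1834560

φ(4229186) = 4229186 · (1 − 1/2) · (1 − 1/13) · (1 − 1/29) · (1 − 1/71) · (1 − 1/79)
       = 4229186 · 1834560/4229186 = 1834560.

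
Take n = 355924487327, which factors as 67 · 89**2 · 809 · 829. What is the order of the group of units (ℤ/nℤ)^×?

φ(67) = 67 − 1 = 66.
φ(89^2) = 89^2 − 89^1 = 7921 − 89 = 7832.
φ(809) = 809 − 1 = 808.
φ(829) = 829 − 1 = 828.
Multiply: 66 · 7832 · 808 · 828 = 345826533888.

345826533888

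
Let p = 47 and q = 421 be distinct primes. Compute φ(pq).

19320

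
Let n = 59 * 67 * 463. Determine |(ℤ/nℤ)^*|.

1768536

φ(1830239) = 1830239 · (1 − 1/59) · (1 − 1/67) · (1 − 1/463)
       = 1830239 · 1768536/1830239 = 1768536.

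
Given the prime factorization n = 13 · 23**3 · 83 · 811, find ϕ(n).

9275951520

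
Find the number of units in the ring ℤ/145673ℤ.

115200

First factor: 145673 = 11 × 17 × 19 × 41.
φ(11) = 11 − 1 = 10.
φ(17) = 17 − 1 = 16.
φ(19) = 19 − 1 = 18.
φ(41) = 41 − 1 = 40.
φ(145673) = 10 × 16 × 18 × 40 = 115200.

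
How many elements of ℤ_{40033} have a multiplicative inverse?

First factor: 40033 = 7^2 · 19 · 43.
φ(7^2) = 7^1·(7−1) = 7·6 = 42.
φ(19) = 19 − 1 = 18.
φ(43) = 43 − 1 = 42.
φ(40033) = 42 × 18 × 42 = 31752.

31752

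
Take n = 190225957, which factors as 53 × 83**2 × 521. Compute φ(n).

184034240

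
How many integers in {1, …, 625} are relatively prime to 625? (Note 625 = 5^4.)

500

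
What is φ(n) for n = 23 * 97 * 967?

2040192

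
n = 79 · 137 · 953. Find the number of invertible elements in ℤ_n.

φ(10314319) = 10314319 · (1 − 1/79) · (1 − 1/137) · (1 − 1/953)
       = 10314319 · 10098816/10314319 = 10098816.

10098816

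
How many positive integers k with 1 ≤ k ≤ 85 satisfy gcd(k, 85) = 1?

64

Prime factorization: 85 = 5 × 17.
φ(5) = 5 − 1 = 4.
φ(17) = 17 − 1 = 16.
Multiply: 4 · 16 = 64.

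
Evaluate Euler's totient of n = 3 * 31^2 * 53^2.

5126160

φ(3) = 3 − 1 = 2.
φ(31^2) = 31^2 − 31^1 = 961 − 31 = 930.
φ(53^2) = 53^1·(53−1) = 53·52 = 2756.
Multiply: 2 · 930 · 2756 = 5126160.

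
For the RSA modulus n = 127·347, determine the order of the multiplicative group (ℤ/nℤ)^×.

43596

For distinct primes, φ(pq) = (p−1)(q−1) = 126 × 346 = 43596.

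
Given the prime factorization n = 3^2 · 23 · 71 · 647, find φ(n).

5969040

φ(3^2) = 3^2 − 3^1 = 9 − 3 = 6.
φ(23) = 23 − 1 = 22.
φ(71) = 71 − 1 = 70.
φ(647) = 647 − 1 = 646.
φ(9508959) = 6 × 22 × 70 × 646 = 5969040.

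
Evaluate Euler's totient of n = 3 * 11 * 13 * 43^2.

433440

φ(3) = 3 − 1 = 2.
φ(11) = 11 − 1 = 10.
φ(13) = 13 − 1 = 12.
φ(43^2) = 43^2 − 43^1 = 1849 − 43 = 1806.
φ(793221) = 2 × 10 × 12 × 1806 = 433440.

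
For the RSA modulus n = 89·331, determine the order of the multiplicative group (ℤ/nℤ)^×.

For distinct primes, φ(pq) = (p−1)(q−1) = 88 × 330 = 29040.

29040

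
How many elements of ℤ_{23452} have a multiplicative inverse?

Prime factorization: 23452 = 2^2 · 11 · 13 · 41.
φ(23452) = 23452 · (1 − 1/2) · (1 − 1/11) · (1 − 1/13) · (1 − 1/41)
       = 23452 · 4800/11726 = 9600.

9600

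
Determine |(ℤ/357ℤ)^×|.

Factor 357: 357 = 3 * 7 * 17.
φ(357) = 357 · (1 − 1/3) · (1 − 1/7) · (1 − 1/17)
       = 357 · 192/357 = 192.

192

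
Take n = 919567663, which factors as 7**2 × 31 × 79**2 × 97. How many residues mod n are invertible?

745355520

φ(7^2) = 7^1·(7−1) = 7·6 = 42.
φ(31) = 31 − 1 = 30.
φ(79^2) = 79^2 − 79^1 = 6241 − 79 = 6162.
φ(97) = 97 − 1 = 96.
φ(919567663) = 42 × 30 × 6162 × 96 = 745355520.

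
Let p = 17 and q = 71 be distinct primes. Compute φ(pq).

1120

φ(pq) = (p−1)(q−1) = 16 · 70 = 1120.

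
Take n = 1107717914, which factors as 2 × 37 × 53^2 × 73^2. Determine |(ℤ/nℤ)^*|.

521479296

φ(2) = 2 − 1 = 1.
φ(37) = 37 − 1 = 36.
φ(53^2) = 53^1·(53−1) = 53·52 = 2756.
φ(73^2) = 73^1·(73−1) = 73·72 = 5256.
Multiply: 1 · 36 · 2756 · 5256 = 521479296.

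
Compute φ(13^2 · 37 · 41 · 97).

φ(24868181) = 24868181 · (1 − 1/13) · (1 − 1/37) · (1 − 1/41) · (1 − 1/97)
       = 24868181 · 1658880/1912937 = 21565440.

21565440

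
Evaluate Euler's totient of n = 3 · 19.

36

φ(3) = 3 − 1 = 2.
φ(19) = 19 − 1 = 18.
Multiply: 2 · 18 = 36.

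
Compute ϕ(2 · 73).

72

φ(2) = 2 − 1 = 1.
φ(73) = 73 − 1 = 72.
φ(146) = 1 × 72 = 72.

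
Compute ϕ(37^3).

φ(50653) = 50653 · (1 − 1/37)
       = 50653 · 36/37 = 49284.

49284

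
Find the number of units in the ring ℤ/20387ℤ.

Prime factorization: 20387 = 19 · 29 · 37.
φ(20387) = 20387 · (1 − 1/19) · (1 − 1/29) · (1 − 1/37)
       = 20387 · 18144/20387 = 18144.

18144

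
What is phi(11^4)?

13310

φ(11^4) = 11^3·(11−1) = 1331·10 = 13310.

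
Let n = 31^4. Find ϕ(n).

893730

φ(31^4) = 31^4 − 31^3 = 923521 − 29791 = 893730.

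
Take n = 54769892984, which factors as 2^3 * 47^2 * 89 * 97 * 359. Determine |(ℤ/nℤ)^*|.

φ(54769892984) = 54769892984 · (1 − 1/2) · (1 − 1/47) · (1 − 1/89) · (1 − 1/97) · (1 − 1/359)
       = 54769892984 · 139121664/291329218 = 26154872832.

26154872832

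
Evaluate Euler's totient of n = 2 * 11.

10

φ(2) = 2 − 1 = 1.
φ(11) = 11 − 1 = 10.
Since φ is multiplicative, φ(22) = 1 · 10 = 10.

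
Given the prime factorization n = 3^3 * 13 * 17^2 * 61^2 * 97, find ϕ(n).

φ(36613088343) = 36613088343 · (1 − 1/3) · (1 − 1/13) · (1 − 1/17) · (1 − 1/61) · (1 − 1/97)
       = 36613088343 · 2211840/3922971 = 20643102720.

20643102720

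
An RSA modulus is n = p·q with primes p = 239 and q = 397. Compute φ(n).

φ(n) = (p − 1)(q − 1) = (239−1)(397−1) = 238·396 = 94248.

94248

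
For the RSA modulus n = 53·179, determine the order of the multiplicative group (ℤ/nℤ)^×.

9256

For distinct primes, φ(pq) = (p−1)(q−1) = 52 × 178 = 9256.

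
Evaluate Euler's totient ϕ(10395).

4320

Factor 10395: 10395 = 3^3 · 5 · 7 · 11.
φ(3^3) = 3^3 − 3^2 = 27 − 9 = 18.
φ(5) = 5 − 1 = 4.
φ(7) = 7 − 1 = 6.
φ(11) = 11 − 1 = 10.
Multiply: 18 · 4 · 6 · 10 = 4320.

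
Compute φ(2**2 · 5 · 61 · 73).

34560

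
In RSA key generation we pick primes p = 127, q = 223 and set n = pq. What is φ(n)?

φ(127) = 127 − 1 = 126.
φ(223) = 223 − 1 = 222.
Multiply: 126 · 222 = 27972.

27972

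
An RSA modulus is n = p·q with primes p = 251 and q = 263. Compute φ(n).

φ(66013) = 66013 · (1 − 1/251) · (1 − 1/263)
       = 66013 · 65500/66013 = 65500.

65500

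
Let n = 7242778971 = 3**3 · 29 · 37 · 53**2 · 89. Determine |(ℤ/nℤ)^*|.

4400428032

φ(3^3) = 3^3 − 3^2 = 27 − 9 = 18.
φ(29) = 29 − 1 = 28.
φ(37) = 37 − 1 = 36.
φ(53^2) = 53^1·(53−1) = 53·52 = 2756.
φ(89) = 89 − 1 = 88.
Since φ is multiplicative, φ(7242778971) = 18 · 28 · 36 · 2756 · 88 = 4400428032.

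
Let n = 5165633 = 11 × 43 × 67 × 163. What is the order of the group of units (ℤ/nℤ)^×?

4490640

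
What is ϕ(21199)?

Factor 21199: 21199 = 17 × 29 × 43.
φ(17) = 17 − 1 = 16.
φ(29) = 29 − 1 = 28.
φ(43) = 43 − 1 = 42.
Multiply: 16 · 28 · 42 = 18816.

18816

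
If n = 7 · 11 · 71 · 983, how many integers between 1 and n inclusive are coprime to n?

4124400

φ(5374061) = 5374061 · (1 − 1/7) · (1 − 1/11) · (1 − 1/71) · (1 − 1/983)
       = 5374061 · 4124400/5374061 = 4124400.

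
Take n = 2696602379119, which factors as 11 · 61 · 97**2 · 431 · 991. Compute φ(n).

φ(2696602379119) = 2696602379119 · (1 − 1/11) · (1 − 1/61) · (1 − 1/97) · (1 − 1/431) · (1 − 1/991)
       = 2696602379119 · 24520320000/27800024527 = 2378471040000.

2378471040000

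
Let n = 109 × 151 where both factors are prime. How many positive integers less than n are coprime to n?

16200

φ(16459) = 16459 · (1 − 1/109) · (1 − 1/151)
       = 16459 · 16200/16459 = 16200.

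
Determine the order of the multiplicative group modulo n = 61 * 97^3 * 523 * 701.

19803159936000

φ(61) = 61 − 1 = 60.
φ(97^3) = 97^3 − 97^2 = 912673 − 9409 = 903264.
φ(523) = 523 − 1 = 522.
φ(701) = 701 − 1 = 700.
φ(20411021710019) = 60 × 903264 × 522 × 700 = 19803159936000.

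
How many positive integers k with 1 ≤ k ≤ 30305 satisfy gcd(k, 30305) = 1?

20160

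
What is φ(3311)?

2520

First factor: 3311 = 7 * 11 * 43.
φ(3311) = 3311 · (1 − 1/7) · (1 − 1/11) · (1 − 1/43)
       = 3311 · 2520/3311 = 2520.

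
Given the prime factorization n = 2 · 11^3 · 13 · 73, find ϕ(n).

1045440

φ(2) = 2 − 1 = 1.
φ(11^3) = 11^2·(11−1) = 121·10 = 1210.
φ(13) = 13 − 1 = 12.
φ(73) = 73 − 1 = 72.
Multiply: 1 · 1210 · 12 · 72 = 1045440.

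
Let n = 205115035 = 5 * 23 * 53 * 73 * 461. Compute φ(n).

151557120

φ(205115035) = 205115035 · (1 − 1/5) · (1 − 1/23) · (1 − 1/53) · (1 − 1/73) · (1 − 1/461)
       = 205115035 · 151557120/205115035 = 151557120.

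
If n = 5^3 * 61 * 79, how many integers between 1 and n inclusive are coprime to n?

468000

φ(5^3) = 5^2·(5−1) = 25·4 = 100.
φ(61) = 61 − 1 = 60.
φ(79) = 79 − 1 = 78.
Multiply: 100 · 60 · 78 = 468000.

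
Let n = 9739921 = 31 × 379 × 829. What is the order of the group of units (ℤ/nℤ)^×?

9389520

φ(9739921) = 9739921 · (1 − 1/31) · (1 − 1/379) · (1 − 1/829)
       = 9739921 · 9389520/9739921 = 9389520.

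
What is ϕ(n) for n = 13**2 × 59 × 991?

φ(9881261) = 9881261 · (1 − 1/13) · (1 − 1/59) · (1 − 1/991)
       = 9881261 · 689040/760097 = 8957520.

8957520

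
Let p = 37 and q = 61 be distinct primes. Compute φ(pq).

For distinct primes, φ(pq) = (p−1)(q−1) = 36 × 60 = 2160.

2160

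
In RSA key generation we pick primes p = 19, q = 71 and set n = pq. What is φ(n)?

φ(n) = (p − 1)(q − 1) = (19−1)(71−1) = 18·70 = 1260.

1260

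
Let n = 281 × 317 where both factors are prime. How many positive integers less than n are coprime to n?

88480

φ(n) = (p − 1)(q − 1) = (281−1)(317−1) = 280·316 = 88480.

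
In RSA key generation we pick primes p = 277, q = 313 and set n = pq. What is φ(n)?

86112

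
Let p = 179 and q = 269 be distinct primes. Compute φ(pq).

47704

φ(n) = (p − 1)(q − 1) = (179−1)(269−1) = 178·268 = 47704.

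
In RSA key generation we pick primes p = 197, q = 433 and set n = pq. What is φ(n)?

84672

φ(197) = 197 − 1 = 196.
φ(433) = 433 − 1 = 432.
φ(85301) = 196 × 432 = 84672.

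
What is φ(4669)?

Prime factorization: 4669 = 7 × 23 × 29.
φ(4669) = 4669 · (1 − 1/7) · (1 − 1/23) · (1 − 1/29)
       = 4669 · 3696/4669 = 3696.

3696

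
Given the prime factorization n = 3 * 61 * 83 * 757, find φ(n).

7439040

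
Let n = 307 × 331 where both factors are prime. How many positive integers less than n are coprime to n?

100980

φ(101617) = 101617 · (1 − 1/307) · (1 − 1/331)
       = 101617 · 100980/101617 = 100980.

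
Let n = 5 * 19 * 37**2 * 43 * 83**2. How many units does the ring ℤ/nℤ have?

27414350208

φ(5) = 5 − 1 = 4.
φ(19) = 19 − 1 = 18.
φ(37^2) = 37^1·(37−1) = 37·36 = 1332.
φ(43) = 43 − 1 = 42.
φ(83^2) = 83^2 − 83^1 = 6889 − 83 = 6806.
Multiply: 4 · 18 · 1332 · 42 · 6806 = 27414350208.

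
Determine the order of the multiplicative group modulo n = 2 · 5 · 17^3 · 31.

554880

φ(2) = 2 − 1 = 1.
φ(5) = 5 − 1 = 4.
φ(17^3) = 17^3 − 17^2 = 4913 − 289 = 4624.
φ(31) = 31 − 1 = 30.
Multiply: 1 · 4 · 4624 · 30 = 554880.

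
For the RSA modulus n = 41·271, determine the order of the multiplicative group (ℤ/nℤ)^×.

10800

φ(11111) = 11111 · (1 − 1/41) · (1 − 1/271)
       = 11111 · 10800/11111 = 10800.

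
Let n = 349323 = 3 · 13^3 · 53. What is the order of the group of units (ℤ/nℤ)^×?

φ(349323) = 349323 · (1 − 1/3) · (1 − 1/13) · (1 − 1/53)
       = 349323 · 1248/2067 = 210912.

210912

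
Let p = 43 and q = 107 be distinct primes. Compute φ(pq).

4452

For distinct primes, φ(pq) = (p−1)(q−1) = 42 × 106 = 4452.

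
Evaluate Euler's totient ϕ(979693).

748800

First factor: 979693 = 11 × 13^2 × 17 × 31.
φ(979693) = 979693 · (1 − 1/11) · (1 − 1/13) · (1 − 1/17) · (1 − 1/31)
       = 979693 · 57600/75361 = 748800.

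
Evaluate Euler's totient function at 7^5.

14406

φ(16807) = 16807 · (1 − 1/7)
       = 16807 · 6/7 = 14406.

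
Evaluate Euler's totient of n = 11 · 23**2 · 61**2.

φ(11) = 11 − 1 = 10.
φ(23^2) = 23^1·(23−1) = 23·22 = 506.
φ(61^2) = 61^1·(61−1) = 61·60 = 3660.
φ(21652499) = 10 × 506 × 3660 = 18519600.

18519600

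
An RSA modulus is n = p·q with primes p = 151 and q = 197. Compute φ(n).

φ(n) = (p − 1)(q − 1) = (151−1)(197−1) = 150·196 = 29400.

29400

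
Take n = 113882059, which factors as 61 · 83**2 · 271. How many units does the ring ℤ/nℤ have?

φ(61) = 61 − 1 = 60.
φ(83^2) = 83^2 − 83^1 = 6889 − 83 = 6806.
φ(271) = 271 − 1 = 270.
φ(113882059) = 60 × 6806 × 270 = 110257200.

110257200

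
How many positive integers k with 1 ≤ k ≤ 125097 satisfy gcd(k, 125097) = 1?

66528

First factor: 125097 = 3 · 7^2 · 23 · 37.
φ(125097) = 125097 · (1 − 1/3) · (1 − 1/7) · (1 − 1/23) · (1 − 1/37)
       = 125097 · 9504/17871 = 66528.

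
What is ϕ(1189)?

1120

Prime factorization: 1189 = 29 · 41.
φ(1189) = 1189 · (1 − 1/29) · (1 − 1/41)
       = 1189 · 1120/1189 = 1120.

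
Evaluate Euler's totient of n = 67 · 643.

42372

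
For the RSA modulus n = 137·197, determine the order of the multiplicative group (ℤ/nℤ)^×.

26656

φ(n) = (p − 1)(q − 1) = (137−1)(197−1) = 136·196 = 26656.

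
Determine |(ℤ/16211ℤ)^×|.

16211 = 13 · 29 · 43.
φ(13) = 13 − 1 = 12.
φ(29) = 29 − 1 = 28.
φ(43) = 43 − 1 = 42.
Since φ is multiplicative, φ(16211) = 12 · 28 · 42 = 14112.

14112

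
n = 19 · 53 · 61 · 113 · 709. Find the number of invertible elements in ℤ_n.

4453263360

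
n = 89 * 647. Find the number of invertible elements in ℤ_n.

φ(89) = 89 − 1 = 88.
φ(647) = 647 − 1 = 646.
φ(57583) = 88 × 646 = 56848.

56848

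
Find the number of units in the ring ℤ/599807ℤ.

508032

Prime factorization: 599807 = 13 · 29 · 37 · 43.
φ(599807) = 599807 · (1 − 1/13) · (1 − 1/29) · (1 − 1/37) · (1 − 1/43)
       = 599807 · 508032/599807 = 508032.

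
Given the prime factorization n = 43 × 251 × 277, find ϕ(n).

2898000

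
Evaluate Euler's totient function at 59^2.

3422

φ(59^2) = 59^2 − 59^1 = 3481 − 59 = 3422.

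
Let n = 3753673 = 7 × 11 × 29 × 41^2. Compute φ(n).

φ(3753673) = 3753673 · (1 − 1/7) · (1 − 1/11) · (1 − 1/29) · (1 − 1/41)
       = 3753673 · 67200/91553 = 2755200.

2755200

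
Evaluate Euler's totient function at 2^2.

2

φ(4) = 4 · (1 − 1/2)
       = 4 · 1/2 = 2.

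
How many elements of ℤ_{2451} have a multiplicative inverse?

1512

Prime factorization: 2451 = 3 × 19 × 43.
φ(2451) = 2451 · (1 − 1/3) · (1 − 1/19) · (1 − 1/43)
       = 2451 · 1512/2451 = 1512.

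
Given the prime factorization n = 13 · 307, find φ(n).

3672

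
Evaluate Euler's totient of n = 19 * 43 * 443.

334152

φ(19) = 19 − 1 = 18.
φ(43) = 43 − 1 = 42.
φ(443) = 443 − 1 = 442.
Multiply: 18 · 42 · 442 = 334152.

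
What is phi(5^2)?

φ(5^2) = 5^1·(5−1) = 5·4 = 20.

20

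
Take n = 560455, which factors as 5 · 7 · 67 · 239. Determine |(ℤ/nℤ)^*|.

φ(560455) = 560455 · (1 − 1/5) · (1 − 1/7) · (1 − 1/67) · (1 − 1/239)
       = 560455 · 376992/560455 = 376992.

376992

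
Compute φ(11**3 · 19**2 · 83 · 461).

15609290400

φ(18385027133) = 18385027133 · (1 − 1/11) · (1 − 1/19) · (1 − 1/83) · (1 − 1/461)
       = 18385027133 · 6789600/7996967 = 15609290400.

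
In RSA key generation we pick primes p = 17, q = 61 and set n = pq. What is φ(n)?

960

For distinct primes, φ(pq) = (p−1)(q−1) = 16 × 60 = 960.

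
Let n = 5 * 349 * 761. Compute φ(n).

1057920

φ(5) = 5 − 1 = 4.
φ(349) = 349 − 1 = 348.
φ(761) = 761 − 1 = 760.
φ(1327945) = 4 × 348 × 760 = 1057920.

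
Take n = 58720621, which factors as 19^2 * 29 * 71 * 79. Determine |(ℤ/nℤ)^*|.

52284960

φ(19^2) = 19^2 − 19^1 = 361 − 19 = 342.
φ(29) = 29 − 1 = 28.
φ(71) = 71 − 1 = 70.
φ(79) = 79 − 1 = 78.
φ(58720621) = 342 × 28 × 70 × 78 = 52284960.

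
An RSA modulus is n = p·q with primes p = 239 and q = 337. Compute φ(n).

79968

For distinct primes, φ(pq) = (p−1)(q−1) = 238 × 336 = 79968.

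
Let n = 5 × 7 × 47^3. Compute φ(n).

φ(3633805) = 3633805 · (1 − 1/5) · (1 − 1/7) · (1 − 1/47)
       = 3633805 · 1104/1645 = 2438736.

2438736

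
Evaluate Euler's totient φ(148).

First factor: 148 = 2^2 × 37.
φ(2^2) = 2^1·(2−1) = 2·1 = 2.
φ(37) = 37 − 1 = 36.
φ(148) = 2 × 36 = 72.

72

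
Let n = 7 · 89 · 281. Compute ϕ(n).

147840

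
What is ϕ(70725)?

70725 = 3 * 5^2 * 23 * 41.
φ(3) = 3 − 1 = 2.
φ(5^2) = 5^1·(5−1) = 5·4 = 20.
φ(23) = 23 − 1 = 22.
φ(41) = 41 − 1 = 40.
φ(70725) = 2 × 20 × 22 × 40 = 35200.

35200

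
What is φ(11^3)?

φ(11^3) = 11^3 − 11^2 = 1331 − 121 = 1210.

1210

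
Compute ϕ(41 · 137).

φ(41) = 41 − 1 = 40.
φ(137) = 137 − 1 = 136.
Multiply: 40 · 136 = 5440.

5440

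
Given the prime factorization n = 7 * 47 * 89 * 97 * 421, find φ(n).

φ(7) = 7 − 1 = 6.
φ(47) = 47 − 1 = 46.
φ(89) = 89 − 1 = 88.
φ(97) = 97 − 1 = 96.
φ(421) = 421 − 1 = 420.
Multiply: 6 · 46 · 88 · 96 · 420 = 979292160.

979292160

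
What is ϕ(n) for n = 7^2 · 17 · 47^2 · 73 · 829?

86613940224

φ(111357150149) = 111357150149 · (1 − 1/7) · (1 − 1/17) · (1 − 1/47) · (1 − 1/73) · (1 − 1/829)
       = 111357150149 · 263264256/338471581 = 86613940224.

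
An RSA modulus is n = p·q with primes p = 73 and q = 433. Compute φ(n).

For distinct primes, φ(pq) = (p−1)(q−1) = 72 × 432 = 31104.

31104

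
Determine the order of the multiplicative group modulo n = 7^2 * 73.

3024

φ(7^2) = 7^2 − 7^1 = 49 − 7 = 42.
φ(73) = 73 − 1 = 72.
Since φ is multiplicative, φ(3577) = 42 · 72 = 3024.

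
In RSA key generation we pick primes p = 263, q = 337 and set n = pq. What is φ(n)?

88032

φ(88631) = 88631 · (1 − 1/263) · (1 − 1/337)
       = 88631 · 88032/88631 = 88032.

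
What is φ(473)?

420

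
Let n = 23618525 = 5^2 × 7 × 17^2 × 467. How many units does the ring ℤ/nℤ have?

15210240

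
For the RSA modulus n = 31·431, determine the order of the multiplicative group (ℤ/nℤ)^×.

φ(pq) = (p−1)(q−1) = 30 · 430 = 12900.

12900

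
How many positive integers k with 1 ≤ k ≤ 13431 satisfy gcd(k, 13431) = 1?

7920

First factor: 13431 = 3 × 11**2 × 37.
φ(13431) = 13431 · (1 − 1/3) · (1 − 1/11) · (1 − 1/37)
       = 13431 · 720/1221 = 7920.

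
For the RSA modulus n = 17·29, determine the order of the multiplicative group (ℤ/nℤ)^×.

448

φ(17) = 17 − 1 = 16.
φ(29) = 29 − 1 = 28.
Since φ is multiplicative, φ(493) = 16 · 28 = 448.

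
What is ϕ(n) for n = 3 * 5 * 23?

φ(3) = 3 − 1 = 2.
φ(5) = 5 − 1 = 4.
φ(23) = 23 − 1 = 22.
Multiply: 2 · 4 · 22 = 176.

176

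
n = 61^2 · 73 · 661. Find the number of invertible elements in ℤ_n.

φ(179549413) = 179549413 · (1 − 1/61) · (1 − 1/73) · (1 − 1/661)
       = 179549413 · 2851200/2943433 = 173923200.

173923200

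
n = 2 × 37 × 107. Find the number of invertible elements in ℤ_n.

φ(7918) = 7918 · (1 − 1/2) · (1 − 1/37) · (1 − 1/107)
       = 7918 · 3816/7918 = 3816.

3816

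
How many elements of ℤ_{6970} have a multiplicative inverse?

2560

First factor: 6970 = 2 · 5 · 17 · 41.
φ(6970) = 6970 · (1 − 1/2) · (1 − 1/5) · (1 − 1/17) · (1 − 1/41)
       = 6970 · 2560/6970 = 2560.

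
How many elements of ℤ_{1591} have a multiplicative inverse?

1512

First factor: 1591 = 37 · 43.
φ(37) = 37 − 1 = 36.
φ(43) = 43 − 1 = 42.
Since φ is multiplicative, φ(1591) = 36 · 42 = 1512.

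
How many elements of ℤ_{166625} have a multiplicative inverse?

Prime factorization: 166625 = 5^3 * 31 * 43.
φ(166625) = 166625 · (1 − 1/5) · (1 − 1/31) · (1 − 1/43)
       = 166625 · 5040/6665 = 126000.

126000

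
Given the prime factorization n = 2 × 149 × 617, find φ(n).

φ(2) = 2 − 1 = 1.
φ(149) = 149 − 1 = 148.
φ(617) = 617 − 1 = 616.
Multiply: 1 · 148 · 616 = 91168.

91168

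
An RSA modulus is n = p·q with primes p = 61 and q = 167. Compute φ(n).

φ(pq) = (p−1)(q−1) = 60 · 166 = 9960.

9960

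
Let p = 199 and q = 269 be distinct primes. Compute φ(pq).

φ(53531) = 53531 · (1 − 1/199) · (1 − 1/269)
       = 53531 · 53064/53531 = 53064.

53064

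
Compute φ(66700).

24640

Factor 66700: 66700 = 2**2 × 5**2 × 23 × 29.
φ(2^2) = 2^2 − 2^1 = 4 − 2 = 2.
φ(5^2) = 5^1·(5−1) = 5·4 = 20.
φ(23) = 23 − 1 = 22.
φ(29) = 29 − 1 = 28.
Since φ is multiplicative, φ(66700) = 2 · 20 · 22 · 28 = 24640.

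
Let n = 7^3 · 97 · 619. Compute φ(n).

17442432

φ(20594749) = 20594749 · (1 − 1/7) · (1 − 1/97) · (1 − 1/619)
       = 20594749 · 355968/420301 = 17442432.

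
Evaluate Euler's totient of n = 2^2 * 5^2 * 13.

φ(1300) = 1300 · (1 − 1/2) · (1 − 1/5) · (1 − 1/13)
       = 1300 · 48/130 = 480.

480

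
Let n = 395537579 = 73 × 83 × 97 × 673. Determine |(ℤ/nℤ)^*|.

380878848

φ(395537579) = 395537579 · (1 − 1/73) · (1 − 1/83) · (1 − 1/97) · (1 − 1/673)
       = 395537579 · 380878848/395537579 = 380878848.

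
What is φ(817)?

756

817 = 19 × 43.
φ(817) = 817 · (1 − 1/19) · (1 − 1/43)
       = 817 · 756/817 = 756.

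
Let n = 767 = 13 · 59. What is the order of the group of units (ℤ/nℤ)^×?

696

φ(767) = 767 · (1 − 1/13) · (1 − 1/59)
       = 767 · 696/767 = 696.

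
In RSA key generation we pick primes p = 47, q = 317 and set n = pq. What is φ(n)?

For distinct primes, φ(pq) = (p−1)(q−1) = 46 × 316 = 14536.

14536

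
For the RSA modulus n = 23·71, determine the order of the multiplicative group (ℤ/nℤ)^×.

φ(23) = 23 − 1 = 22.
φ(71) = 71 − 1 = 70.
Since φ is multiplicative, φ(1633) = 22 · 70 = 1540.

1540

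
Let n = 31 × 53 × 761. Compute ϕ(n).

1185600

φ(31) = 31 − 1 = 30.
φ(53) = 53 − 1 = 52.
φ(761) = 761 − 1 = 760.
Since φ is multiplicative, φ(1250323) = 30 · 52 · 760 = 1185600.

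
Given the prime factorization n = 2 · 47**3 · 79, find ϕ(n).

7925892

φ(2) = 2 − 1 = 1.
φ(47^3) = 47^2·(47−1) = 2209·46 = 101614.
φ(79) = 79 − 1 = 78.
φ(16404034) = 1 × 101614 × 78 = 7925892.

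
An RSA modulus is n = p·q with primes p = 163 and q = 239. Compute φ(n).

38556

φ(n) = (p − 1)(q − 1) = (163−1)(239−1) = 162·238 = 38556.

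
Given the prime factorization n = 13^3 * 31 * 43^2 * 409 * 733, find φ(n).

φ(37753389141871) = 37753389141871 · (1 − 1/13) · (1 − 1/31) · (1 − 1/43) · (1 − 1/409) · (1 − 1/733)
       = 37753389141871 · 4515678720/5195182213 = 32815437258240.

32815437258240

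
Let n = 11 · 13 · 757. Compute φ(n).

90720

φ(108251) = 108251 · (1 − 1/11) · (1 − 1/13) · (1 − 1/757)
       = 108251 · 90720/108251 = 90720.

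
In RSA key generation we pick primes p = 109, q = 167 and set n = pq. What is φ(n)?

φ(pq) = (p−1)(q−1) = 108 · 166 = 17928.

17928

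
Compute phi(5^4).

φ(5^4) = 5^3·(5−1) = 125·4 = 500.

500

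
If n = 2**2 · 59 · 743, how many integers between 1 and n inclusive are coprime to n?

φ(2^2) = 2^2 − 2^1 = 4 − 2 = 2.
φ(59) = 59 − 1 = 58.
φ(743) = 743 − 1 = 742.
Since φ is multiplicative, φ(175348) = 2 · 58 · 742 = 86072.

86072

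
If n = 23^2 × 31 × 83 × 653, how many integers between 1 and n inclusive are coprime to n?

811583520

φ(23^2) = 23^1·(23−1) = 23·22 = 506.
φ(31) = 31 − 1 = 30.
φ(83) = 83 − 1 = 82.
φ(653) = 653 − 1 = 652.
Since φ is multiplicative, φ(888809401) = 506 · 30 · 82 · 652 = 811583520.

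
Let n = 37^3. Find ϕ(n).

49284

φ(37^3) = 37^2·(37−1) = 1369·36 = 49284.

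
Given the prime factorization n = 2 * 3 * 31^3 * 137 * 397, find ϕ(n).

3105336960

φ(9721816194) = 9721816194 · (1 − 1/2) · (1 − 1/3) · (1 − 1/31) · (1 − 1/137) · (1 − 1/397)
       = 9721816194 · 3231360/10116354 = 3105336960.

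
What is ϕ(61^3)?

φ(61^3) = 61^2·(61−1) = 3721·60 = 223260.

223260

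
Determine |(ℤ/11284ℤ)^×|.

4320

Prime factorization: 11284 = 2^2 * 7 * 13 * 31.
φ(11284) = 11284 · (1 − 1/2) · (1 − 1/7) · (1 − 1/13) · (1 − 1/31)
       = 11284 · 2160/5642 = 4320.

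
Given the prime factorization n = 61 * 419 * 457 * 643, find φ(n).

7342220160

φ(61) = 61 − 1 = 60.
φ(419) = 419 − 1 = 418.
φ(457) = 457 − 1 = 456.
φ(643) = 643 − 1 = 642.
φ(7510537709) = 60 × 418 × 456 × 642 = 7342220160.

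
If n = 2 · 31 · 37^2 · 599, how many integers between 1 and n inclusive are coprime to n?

23896080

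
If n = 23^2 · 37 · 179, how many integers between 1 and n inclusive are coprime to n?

3242448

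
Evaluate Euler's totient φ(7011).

First factor: 7011 = 3^2 × 19 × 41.
φ(7011) = 7011 · (1 − 1/3) · (1 − 1/19) · (1 − 1/41)
       = 7011 · 1440/2337 = 4320.

4320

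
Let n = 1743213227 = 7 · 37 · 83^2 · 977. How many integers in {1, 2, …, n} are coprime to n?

φ(7) = 7 − 1 = 6.
φ(37) = 37 − 1 = 36.
φ(83^2) = 83^1·(83−1) = 83·82 = 6806.
φ(977) = 977 − 1 = 976.
Multiply: 6 · 36 · 6806 · 976 = 1434813696.

1434813696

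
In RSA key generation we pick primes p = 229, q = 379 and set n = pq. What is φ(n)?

φ(pq) = (p−1)(q−1) = 228 · 378 = 86184.

86184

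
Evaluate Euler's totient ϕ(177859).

Factor 177859: 177859 = 11 · 19 · 23 · 37.
φ(11) = 11 − 1 = 10.
φ(19) = 19 − 1 = 18.
φ(23) = 23 − 1 = 22.
φ(37) = 37 − 1 = 36.
Multiply: 10 · 18 · 22 · 36 = 142560.

142560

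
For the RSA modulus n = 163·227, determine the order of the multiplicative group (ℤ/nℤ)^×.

36612

φ(37001) = 37001 · (1 − 1/163) · (1 − 1/227)
       = 37001 · 36612/37001 = 36612.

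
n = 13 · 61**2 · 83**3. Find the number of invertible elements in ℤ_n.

24810320160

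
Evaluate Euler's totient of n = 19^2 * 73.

24624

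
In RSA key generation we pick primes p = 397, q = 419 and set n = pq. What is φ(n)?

165528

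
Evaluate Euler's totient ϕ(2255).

1600

2255 = 5 · 11 · 41.
φ(5) = 5 − 1 = 4.
φ(11) = 11 − 1 = 10.
φ(41) = 41 − 1 = 40.
Since φ is multiplicative, φ(2255) = 4 · 10 · 40 = 1600.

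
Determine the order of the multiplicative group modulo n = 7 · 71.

φ(7) = 7 − 1 = 6.
φ(71) = 71 − 1 = 70.
φ(497) = 6 × 70 = 420.

420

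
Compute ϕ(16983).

16983 = 3**3 * 17 * 37.
φ(3^3) = 3^3 − 3^2 = 27 − 9 = 18.
φ(17) = 17 − 1 = 16.
φ(37) = 37 − 1 = 36.
φ(16983) = 18 × 16 × 36 = 10368.

10368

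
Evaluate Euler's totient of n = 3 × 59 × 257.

29696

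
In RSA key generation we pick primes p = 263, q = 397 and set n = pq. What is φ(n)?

103752

φ(pq) = (p−1)(q−1) = 262 · 396 = 103752.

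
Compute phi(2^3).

4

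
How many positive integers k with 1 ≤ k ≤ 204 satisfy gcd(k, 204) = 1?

Factor 204: 204 = 2^2 · 3 · 17.
φ(2^2) = 2^1·(2−1) = 2·1 = 2.
φ(3) = 3 − 1 = 2.
φ(17) = 17 − 1 = 16.
Multiply: 2 · 2 · 16 = 64.

64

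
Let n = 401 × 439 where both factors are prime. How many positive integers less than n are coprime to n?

For distinct primes, φ(pq) = (p−1)(q−1) = 400 × 438 = 175200.

175200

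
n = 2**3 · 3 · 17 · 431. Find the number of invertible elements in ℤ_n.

55040

φ(2^3) = 2^2·(2−1) = 4·1 = 4.
φ(3) = 3 − 1 = 2.
φ(17) = 17 − 1 = 16.
φ(431) = 431 − 1 = 430.
φ(175848) = 4 × 2 × 16 × 430 = 55040.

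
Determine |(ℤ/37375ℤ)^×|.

26400

First factor: 37375 = 5^3 · 13 · 23.
φ(37375) = 37375 · (1 − 1/5) · (1 − 1/13) · (1 − 1/23)
       = 37375 · 1056/1495 = 26400.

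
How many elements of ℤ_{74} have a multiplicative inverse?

36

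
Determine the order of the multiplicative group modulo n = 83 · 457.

37392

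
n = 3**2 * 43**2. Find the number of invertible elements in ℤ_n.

10836

φ(16641) = 16641 · (1 − 1/3) · (1 − 1/43)
       = 16641 · 84/129 = 10836.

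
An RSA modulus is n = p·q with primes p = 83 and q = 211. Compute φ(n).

φ(83) = 83 − 1 = 82.
φ(211) = 211 − 1 = 210.
Multiply: 82 · 210 = 17220.

17220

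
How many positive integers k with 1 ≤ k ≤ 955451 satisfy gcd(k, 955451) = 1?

955451 = 7^2 · 17 · 31 · 37.
φ(7^2) = 7^2 − 7^1 = 49 − 7 = 42.
φ(17) = 17 − 1 = 16.
φ(31) = 31 − 1 = 30.
φ(37) = 37 − 1 = 36.
φ(955451) = 42 × 16 × 30 × 36 = 725760.

725760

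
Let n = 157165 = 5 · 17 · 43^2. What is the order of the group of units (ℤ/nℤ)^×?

115584

φ(157165) = 157165 · (1 − 1/5) · (1 − 1/17) · (1 − 1/43)
       = 157165 · 2688/3655 = 115584.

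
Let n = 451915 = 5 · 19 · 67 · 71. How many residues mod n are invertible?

332640

φ(5) = 5 − 1 = 4.
φ(19) = 19 − 1 = 18.
φ(67) = 67 − 1 = 66.
φ(71) = 71 − 1 = 70.
Since φ is multiplicative, φ(451915) = 4 · 18 · 66 · 70 = 332640.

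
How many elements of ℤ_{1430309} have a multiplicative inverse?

1270080

Factor 1430309: 1430309 = 29 · 31 · 37 · 43.
φ(1430309) = 1430309 · (1 − 1/29) · (1 − 1/31) · (1 − 1/37) · (1 − 1/43)
       = 1430309 · 1270080/1430309 = 1270080.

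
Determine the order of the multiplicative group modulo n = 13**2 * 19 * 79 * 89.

φ(22576541) = 22576541 · (1 − 1/13) · (1 − 1/19) · (1 − 1/79) · (1 − 1/89)
       = 22576541 · 1482624/1736657 = 19274112.

19274112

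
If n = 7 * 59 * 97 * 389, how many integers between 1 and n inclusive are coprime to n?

φ(7) = 7 − 1 = 6.
φ(59) = 59 − 1 = 58.
φ(97) = 97 − 1 = 96.
φ(389) = 389 − 1 = 388.
Multiply: 6 · 58 · 96 · 388 = 12962304.

12962304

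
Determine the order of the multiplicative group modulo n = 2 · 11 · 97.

φ(2) = 2 − 1 = 1.
φ(11) = 11 − 1 = 10.
φ(97) = 97 − 1 = 96.
φ(2134) = 1 × 10 × 96 = 960.

960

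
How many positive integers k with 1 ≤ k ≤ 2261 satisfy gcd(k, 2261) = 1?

First factor: 2261 = 7 * 17 * 19.
φ(7) = 7 − 1 = 6.
φ(17) = 17 − 1 = 16.
φ(19) = 19 − 1 = 18.
φ(2261) = 6 × 16 × 18 = 1728.

1728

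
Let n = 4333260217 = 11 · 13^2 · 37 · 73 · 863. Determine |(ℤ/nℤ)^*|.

φ(4333260217) = 4333260217 · (1 − 1/11) · (1 − 1/13) · (1 − 1/37) · (1 − 1/73) · (1 − 1/863)
       = 4333260217 · 268116480/333327709 = 3485514240.

3485514240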